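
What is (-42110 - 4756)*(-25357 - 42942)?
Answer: 3200900934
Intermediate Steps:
(-42110 - 4756)*(-25357 - 42942) = -46866*(-68299) = 3200900934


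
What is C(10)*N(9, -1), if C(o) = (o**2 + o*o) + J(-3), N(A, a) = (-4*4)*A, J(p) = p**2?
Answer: -30096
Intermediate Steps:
N(A, a) = -16*A
C(o) = 9 + 2*o**2 (C(o) = (o**2 + o*o) + (-3)**2 = (o**2 + o**2) + 9 = 2*o**2 + 9 = 9 + 2*o**2)
C(10)*N(9, -1) = (9 + 2*10**2)*(-16*9) = (9 + 2*100)*(-144) = (9 + 200)*(-144) = 209*(-144) = -30096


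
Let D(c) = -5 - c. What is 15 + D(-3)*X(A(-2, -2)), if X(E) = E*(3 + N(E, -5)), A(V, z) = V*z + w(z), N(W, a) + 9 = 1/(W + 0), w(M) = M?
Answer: 37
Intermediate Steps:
N(W, a) = -9 + 1/W (N(W, a) = -9 + 1/(W + 0) = -9 + 1/W)
A(V, z) = z + V*z (A(V, z) = V*z + z = z + V*z)
X(E) = E*(-6 + 1/E) (X(E) = E*(3 + (-9 + 1/E)) = E*(-6 + 1/E))
15 + D(-3)*X(A(-2, -2)) = 15 + (-5 - 1*(-3))*(1 - (-12)*(1 - 2)) = 15 + (-5 + 3)*(1 - (-12)*(-1)) = 15 - 2*(1 - 6*2) = 15 - 2*(1 - 12) = 15 - 2*(-11) = 15 + 22 = 37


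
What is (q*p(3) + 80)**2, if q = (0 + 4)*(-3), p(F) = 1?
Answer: 4624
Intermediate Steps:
q = -12 (q = 4*(-3) = -12)
(q*p(3) + 80)**2 = (-12*1 + 80)**2 = (-12 + 80)**2 = 68**2 = 4624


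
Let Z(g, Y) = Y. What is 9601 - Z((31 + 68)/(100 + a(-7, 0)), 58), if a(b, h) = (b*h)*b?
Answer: 9543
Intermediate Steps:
a(b, h) = h*b²
9601 - Z((31 + 68)/(100 + a(-7, 0)), 58) = 9601 - 1*58 = 9601 - 58 = 9543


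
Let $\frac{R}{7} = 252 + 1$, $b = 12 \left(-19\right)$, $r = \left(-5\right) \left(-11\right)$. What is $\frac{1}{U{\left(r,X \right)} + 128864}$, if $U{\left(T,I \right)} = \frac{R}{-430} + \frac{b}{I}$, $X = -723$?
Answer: $\frac{103630}{13353782189} \approx 7.7603 \cdot 10^{-6}$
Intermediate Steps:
$r = 55$
$b = -228$
$R = 1771$ ($R = 7 \left(252 + 1\right) = 7 \cdot 253 = 1771$)
$U{\left(T,I \right)} = - \frac{1771}{430} - \frac{228}{I}$ ($U{\left(T,I \right)} = \frac{1771}{-430} - \frac{228}{I} = 1771 \left(- \frac{1}{430}\right) - \frac{228}{I} = - \frac{1771}{430} - \frac{228}{I}$)
$\frac{1}{U{\left(r,X \right)} + 128864} = \frac{1}{\left(- \frac{1771}{430} - \frac{228}{-723}\right) + 128864} = \frac{1}{\left(- \frac{1771}{430} - - \frac{76}{241}\right) + 128864} = \frac{1}{\left(- \frac{1771}{430} + \frac{76}{241}\right) + 128864} = \frac{1}{- \frac{394131}{103630} + 128864} = \frac{1}{\frac{13353782189}{103630}} = \frac{103630}{13353782189}$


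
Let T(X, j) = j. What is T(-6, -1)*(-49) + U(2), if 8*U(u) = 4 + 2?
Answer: 199/4 ≈ 49.750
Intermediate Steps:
U(u) = ¾ (U(u) = (4 + 2)/8 = (⅛)*6 = ¾)
T(-6, -1)*(-49) + U(2) = -1*(-49) + ¾ = 49 + ¾ = 199/4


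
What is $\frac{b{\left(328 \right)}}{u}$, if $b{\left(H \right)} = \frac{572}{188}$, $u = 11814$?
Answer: $\frac{13}{50478} \approx 0.00025754$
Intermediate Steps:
$b{\left(H \right)} = \frac{143}{47}$ ($b{\left(H \right)} = 572 \cdot \frac{1}{188} = \frac{143}{47}$)
$\frac{b{\left(328 \right)}}{u} = \frac{143}{47 \cdot 11814} = \frac{143}{47} \cdot \frac{1}{11814} = \frac{13}{50478}$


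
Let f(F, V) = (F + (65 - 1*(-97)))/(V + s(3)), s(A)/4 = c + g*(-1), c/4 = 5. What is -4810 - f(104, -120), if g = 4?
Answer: -19221/4 ≈ -4805.3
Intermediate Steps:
c = 20 (c = 4*5 = 20)
s(A) = 64 (s(A) = 4*(20 + 4*(-1)) = 4*(20 - 4) = 4*16 = 64)
f(F, V) = (162 + F)/(64 + V) (f(F, V) = (F + (65 - 1*(-97)))/(V + 64) = (F + (65 + 97))/(64 + V) = (F + 162)/(64 + V) = (162 + F)/(64 + V))
-4810 - f(104, -120) = -4810 - (162 + 104)/(64 - 120) = -4810 - 266/(-56) = -4810 - (-1)*266/56 = -4810 - 1*(-19/4) = -4810 + 19/4 = -19221/4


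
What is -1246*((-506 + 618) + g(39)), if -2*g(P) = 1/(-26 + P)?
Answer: -1813553/13 ≈ -1.3950e+5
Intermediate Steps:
g(P) = -1/(2*(-26 + P))
-1246*((-506 + 618) + g(39)) = -1246*((-506 + 618) - 1/(-52 + 2*39)) = -1246*(112 - 1/(-52 + 78)) = -1246*(112 - 1/26) = -1246*2911/26 = -1813553/13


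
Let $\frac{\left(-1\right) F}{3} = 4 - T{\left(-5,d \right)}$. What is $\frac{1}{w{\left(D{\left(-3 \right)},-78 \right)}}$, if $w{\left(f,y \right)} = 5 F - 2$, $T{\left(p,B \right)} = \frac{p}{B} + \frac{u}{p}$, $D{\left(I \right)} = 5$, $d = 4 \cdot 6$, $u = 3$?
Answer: $- \frac{8}{593} \approx -0.013491$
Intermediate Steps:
$d = 24$
$T{\left(p,B \right)} = \frac{3}{p} + \frac{p}{B}$ ($T{\left(p,B \right)} = \frac{p}{B} + \frac{3}{p} = \frac{3}{p} + \frac{p}{B}$)
$F = - \frac{577}{40}$ ($F = - 3 \left(4 - \left(\frac{3}{-5} - \frac{5}{24}\right)\right) = - 3 \left(4 - \left(3 \left(- \frac{1}{5}\right) - \frac{5}{24}\right)\right) = - 3 \left(4 - \left(- \frac{3}{5} - \frac{5}{24}\right)\right) = - 3 \left(4 - - \frac{97}{120}\right) = - 3 \left(4 + \frac{97}{120}\right) = \left(-3\right) \frac{577}{120} = - \frac{577}{40} \approx -14.425$)
$w{\left(f,y \right)} = - \frac{593}{8}$ ($w{\left(f,y \right)} = 5 \left(- \frac{577}{40}\right) - 2 = - \frac{577}{8} - 2 = - \frac{593}{8}$)
$\frac{1}{w{\left(D{\left(-3 \right)},-78 \right)}} = \frac{1}{- \frac{593}{8}} = - \frac{8}{593}$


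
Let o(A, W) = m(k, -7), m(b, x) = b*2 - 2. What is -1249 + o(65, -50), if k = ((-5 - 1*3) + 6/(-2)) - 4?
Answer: -1281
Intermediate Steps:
k = -15 (k = ((-5 - 3) + 6*(-½)) - 4 = (-8 - 3) - 4 = -11 - 4 = -15)
m(b, x) = -2 + 2*b (m(b, x) = 2*b - 2 = -2 + 2*b)
o(A, W) = -32 (o(A, W) = -2 + 2*(-15) = -2 - 30 = -32)
-1249 + o(65, -50) = -1249 - 32 = -1281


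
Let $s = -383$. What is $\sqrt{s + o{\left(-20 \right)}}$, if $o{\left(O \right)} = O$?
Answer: $i \sqrt{403} \approx 20.075 i$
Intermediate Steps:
$\sqrt{s + o{\left(-20 \right)}} = \sqrt{-383 - 20} = \sqrt{-403} = i \sqrt{403}$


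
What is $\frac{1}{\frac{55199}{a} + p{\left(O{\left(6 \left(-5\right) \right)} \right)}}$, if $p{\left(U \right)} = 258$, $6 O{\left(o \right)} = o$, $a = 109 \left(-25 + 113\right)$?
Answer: $\frac{9592}{2529935} \approx 0.0037914$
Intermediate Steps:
$a = 9592$ ($a = 109 \cdot 88 = 9592$)
$O{\left(o \right)} = \frac{o}{6}$
$\frac{1}{\frac{55199}{a} + p{\left(O{\left(6 \left(-5\right) \right)} \right)}} = \frac{1}{\frac{55199}{9592} + 258} = \frac{1}{\frac{2529935}{9592}} = \frac{9592}{2529935}$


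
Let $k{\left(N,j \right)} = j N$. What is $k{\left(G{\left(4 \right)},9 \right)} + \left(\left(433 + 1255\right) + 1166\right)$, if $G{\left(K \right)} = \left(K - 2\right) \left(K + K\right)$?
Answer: $2998$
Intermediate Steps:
$G{\left(K \right)} = 2 K \left(-2 + K\right)$ ($G{\left(K \right)} = \left(-2 + K\right) 2 K = 2 K \left(-2 + K\right)$)
$k{\left(N,j \right)} = N j$
$k{\left(G{\left(4 \right)},9 \right)} + \left(\left(433 + 1255\right) + 1166\right) = 2 \cdot 4 \left(-2 + 4\right) 9 + \left(\left(433 + 1255\right) + 1166\right) = 2 \cdot 4 \cdot 2 \cdot 9 + \left(1688 + 1166\right) = 16 \cdot 9 + 2854 = 144 + 2854 = 2998$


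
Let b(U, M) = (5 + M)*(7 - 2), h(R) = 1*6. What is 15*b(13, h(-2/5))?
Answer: 825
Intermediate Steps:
h(R) = 6
b(U, M) = 25 + 5*M (b(U, M) = (5 + M)*5 = 25 + 5*M)
15*b(13, h(-2/5)) = 15*(25 + 5*6) = 15*(25 + 30) = 15*55 = 825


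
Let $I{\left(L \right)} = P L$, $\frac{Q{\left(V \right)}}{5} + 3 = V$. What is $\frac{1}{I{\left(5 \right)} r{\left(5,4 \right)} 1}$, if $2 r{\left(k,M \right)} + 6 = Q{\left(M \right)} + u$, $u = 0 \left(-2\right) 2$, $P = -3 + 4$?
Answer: $- \frac{2}{5} \approx -0.4$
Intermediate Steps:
$P = 1$
$Q{\left(V \right)} = -15 + 5 V$
$u = 0$ ($u = 0 \cdot 2 = 0$)
$I{\left(L \right)} = L$ ($I{\left(L \right)} = 1 L = L$)
$r{\left(k,M \right)} = - \frac{21}{2} + \frac{5 M}{2}$ ($r{\left(k,M \right)} = -3 + \frac{\left(-15 + 5 M\right) + 0}{2} = -3 + \frac{-15 + 5 M}{2} = -3 + \left(- \frac{15}{2} + \frac{5 M}{2}\right) = - \frac{21}{2} + \frac{5 M}{2}$)
$\frac{1}{I{\left(5 \right)} r{\left(5,4 \right)} 1} = \frac{1}{5 \left(- \frac{21}{2} + \frac{5}{2} \cdot 4\right) 1} = \frac{1}{5 \left(- \frac{21}{2} + 10\right) 1} = \frac{1}{5 \left(- \frac{1}{2}\right) 1} = \frac{1}{\left(- \frac{5}{2}\right) 1} = \frac{1}{- \frac{5}{2}} = - \frac{2}{5}$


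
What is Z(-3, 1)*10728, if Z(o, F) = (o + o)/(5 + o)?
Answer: -32184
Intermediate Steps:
Z(o, F) = 2*o/(5 + o) (Z(o, F) = (2*o)/(5 + o) = 2*o/(5 + o))
Z(-3, 1)*10728 = (2*(-3)/(5 - 3))*10728 = (2*(-3)/2)*10728 = (2*(-3)*(½))*10728 = -3*10728 = -32184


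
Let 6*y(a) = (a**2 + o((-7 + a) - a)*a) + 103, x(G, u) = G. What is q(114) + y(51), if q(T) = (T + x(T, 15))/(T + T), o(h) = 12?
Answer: 1661/3 ≈ 553.67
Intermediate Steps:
q(T) = 1 (q(T) = (T + T)/(T + T) = (2*T)/((2*T)) = (2*T)*(1/(2*T)) = 1)
y(a) = 103/6 + 2*a + a**2/6 (y(a) = ((a**2 + 12*a) + 103)/6 = (103 + a**2 + 12*a)/6 = 103/6 + 2*a + a**2/6)
q(114) + y(51) = 1 + (103/6 + 2*51 + (1/6)*51**2) = 1 + (103/6 + 102 + (1/6)*2601) = 1 + (103/6 + 102 + 867/2) = 1 + 1658/3 = 1661/3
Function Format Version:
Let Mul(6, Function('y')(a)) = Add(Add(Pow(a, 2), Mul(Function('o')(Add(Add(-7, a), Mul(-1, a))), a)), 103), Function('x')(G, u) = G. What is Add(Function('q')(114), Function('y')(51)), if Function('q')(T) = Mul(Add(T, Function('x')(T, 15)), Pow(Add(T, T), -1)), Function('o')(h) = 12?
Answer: Rational(1661, 3) ≈ 553.67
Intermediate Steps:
Function('q')(T) = 1 (Function('q')(T) = Mul(Add(T, T), Pow(Add(T, T), -1)) = Mul(Mul(2, T), Pow(Mul(2, T), -1)) = Mul(Mul(2, T), Mul(Rational(1, 2), Pow(T, -1))) = 1)
Function('y')(a) = Add(Rational(103, 6), Mul(2, a), Mul(Rational(1, 6), Pow(a, 2))) (Function('y')(a) = Mul(Rational(1, 6), Add(Add(Pow(a, 2), Mul(12, a)), 103)) = Mul(Rational(1, 6), Add(103, Pow(a, 2), Mul(12, a))) = Add(Rational(103, 6), Mul(2, a), Mul(Rational(1, 6), Pow(a, 2))))
Add(Function('q')(114), Function('y')(51)) = Add(1, Add(Rational(103, 6), Mul(2, 51), Mul(Rational(1, 6), Pow(51, 2)))) = Add(1, Add(Rational(103, 6), 102, Mul(Rational(1, 6), 2601))) = Add(1, Add(Rational(103, 6), 102, Rational(867, 2))) = Add(1, Rational(1658, 3)) = Rational(1661, 3)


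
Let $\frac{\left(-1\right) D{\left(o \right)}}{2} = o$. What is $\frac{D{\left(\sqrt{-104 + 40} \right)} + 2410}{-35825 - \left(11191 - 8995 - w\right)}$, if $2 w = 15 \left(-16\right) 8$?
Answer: $- \frac{2410}{38981} + \frac{16 i}{38981} \approx -0.061825 + 0.00041046 i$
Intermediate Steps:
$w = -960$ ($w = \frac{15 \left(-16\right) 8}{2} = \frac{\left(-240\right) 8}{2} = \frac{1}{2} \left(-1920\right) = -960$)
$D{\left(o \right)} = - 2 o$
$\frac{D{\left(\sqrt{-104 + 40} \right)} + 2410}{-35825 - \left(11191 - 8995 - w\right)} = \frac{- 2 \sqrt{-104 + 40} + 2410}{-35825 - \left(12151 - 8995\right)} = \frac{- 2 \sqrt{-64} + 2410}{-35825 - 3156} = \frac{- 2 \cdot 8 i + 2410}{-35825 - 3156} = \frac{- 16 i + 2410}{-35825 - 3156} = \frac{2410 - 16 i}{-35825 - 3156} = \frac{2410 - 16 i}{-38981} = \left(2410 - 16 i\right) \left(- \frac{1}{38981}\right) = - \frac{2410}{38981} + \frac{16 i}{38981}$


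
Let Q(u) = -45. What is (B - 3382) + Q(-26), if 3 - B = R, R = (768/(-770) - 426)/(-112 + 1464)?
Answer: -891048043/260260 ≈ -3423.7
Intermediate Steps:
R = -82197/260260 (R = (768*(-1/770) - 426)/1352 = (-384/385 - 426)*(1/1352) = -164394/385*1/1352 = -82197/260260 ≈ -0.31583)
B = 862977/260260 (B = 3 - 1*(-82197/260260) = 3 + 82197/260260 = 862977/260260 ≈ 3.3158)
(B - 3382) + Q(-26) = (862977/260260 - 3382) - 45 = -879336343/260260 - 45 = -891048043/260260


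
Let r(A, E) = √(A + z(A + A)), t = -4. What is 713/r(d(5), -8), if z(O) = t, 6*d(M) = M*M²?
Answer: 713*√606/101 ≈ 173.78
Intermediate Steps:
d(M) = M³/6 (d(M) = (M*M²)/6 = M³/6)
z(O) = -4
r(A, E) = √(-4 + A) (r(A, E) = √(A - 4) = √(-4 + A))
713/r(d(5), -8) = 713/(√(-4 + (⅙)*5³)) = 713/(√(-4 + (⅙)*125)) = 713/(√(-4 + 125/6)) = 713/(√(101/6)) = 713/((√606/6)) = 713*(√606/101) = 713*√606/101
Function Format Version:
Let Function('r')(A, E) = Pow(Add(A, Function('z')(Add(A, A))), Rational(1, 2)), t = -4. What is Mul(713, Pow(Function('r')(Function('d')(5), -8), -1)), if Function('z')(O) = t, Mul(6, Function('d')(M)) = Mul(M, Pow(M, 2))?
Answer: Mul(Rational(713, 101), Pow(606, Rational(1, 2))) ≈ 173.78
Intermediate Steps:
Function('d')(M) = Mul(Rational(1, 6), Pow(M, 3)) (Function('d')(M) = Mul(Rational(1, 6), Mul(M, Pow(M, 2))) = Mul(Rational(1, 6), Pow(M, 3)))
Function('z')(O) = -4
Function('r')(A, E) = Pow(Add(-4, A), Rational(1, 2)) (Function('r')(A, E) = Pow(Add(A, -4), Rational(1, 2)) = Pow(Add(-4, A), Rational(1, 2)))
Mul(713, Pow(Function('r')(Function('d')(5), -8), -1)) = Mul(713, Pow(Pow(Add(-4, Mul(Rational(1, 6), Pow(5, 3))), Rational(1, 2)), -1)) = Mul(713, Pow(Pow(Add(-4, Mul(Rational(1, 6), 125)), Rational(1, 2)), -1)) = Mul(713, Pow(Pow(Add(-4, Rational(125, 6)), Rational(1, 2)), -1)) = Mul(713, Pow(Pow(Rational(101, 6), Rational(1, 2)), -1)) = Mul(713, Pow(Mul(Rational(1, 6), Pow(606, Rational(1, 2))), -1)) = Mul(713, Mul(Rational(1, 101), Pow(606, Rational(1, 2)))) = Mul(Rational(713, 101), Pow(606, Rational(1, 2)))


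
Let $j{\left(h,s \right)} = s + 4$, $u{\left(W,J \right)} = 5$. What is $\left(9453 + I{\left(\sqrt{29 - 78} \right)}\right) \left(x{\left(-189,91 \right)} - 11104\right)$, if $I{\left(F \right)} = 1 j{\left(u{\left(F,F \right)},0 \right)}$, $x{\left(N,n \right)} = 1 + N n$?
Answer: $-267652014$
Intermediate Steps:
$j{\left(h,s \right)} = 4 + s$
$I{\left(F \right)} = 4$ ($I{\left(F \right)} = 1 \left(4 + 0\right) = 1 \cdot 4 = 4$)
$\left(9453 + I{\left(\sqrt{29 - 78} \right)}\right) \left(x{\left(-189,91 \right)} - 11104\right) = \left(9453 + 4\right) \left(\left(1 - 17199\right) - 11104\right) = 9457 \left(\left(1 - 17199\right) - 11104\right) = 9457 \left(-17198 - 11104\right) = 9457 \left(-28302\right) = -267652014$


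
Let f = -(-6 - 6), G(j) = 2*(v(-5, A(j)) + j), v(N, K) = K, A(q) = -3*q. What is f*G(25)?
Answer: -1200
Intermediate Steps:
G(j) = -4*j (G(j) = 2*(-3*j + j) = 2*(-2*j) = -4*j)
f = 12 (f = -1*(-12) = 12)
f*G(25) = 12*(-4*25) = 12*(-100) = -1200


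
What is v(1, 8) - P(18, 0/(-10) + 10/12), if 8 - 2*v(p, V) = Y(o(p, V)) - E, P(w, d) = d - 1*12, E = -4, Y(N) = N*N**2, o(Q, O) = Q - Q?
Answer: 79/6 ≈ 13.167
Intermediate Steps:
o(Q, O) = 0
Y(N) = N**3
P(w, d) = -12 + d (P(w, d) = d - 12 = -12 + d)
v(p, V) = 2 (v(p, V) = 4 - (0**3 - 1*(-4))/2 = 4 - (0 + 4)/2 = 4 - 1/2*4 = 4 - 2 = 2)
v(1, 8) - P(18, 0/(-10) + 10/12) = 2 - (-12 + (0/(-10) + 10/12)) = 2 - (-12 + (0*(-1/10) + 10*(1/12))) = 2 - (-12 + (0 + 5/6)) = 2 - (-12 + 5/6) = 2 - 1*(-67/6) = 2 + 67/6 = 79/6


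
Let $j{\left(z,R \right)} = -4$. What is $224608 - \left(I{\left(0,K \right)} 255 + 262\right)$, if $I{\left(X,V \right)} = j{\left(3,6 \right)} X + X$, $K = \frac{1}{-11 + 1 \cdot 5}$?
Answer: $224346$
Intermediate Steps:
$K = - \frac{1}{6}$ ($K = \frac{1}{-11 + 5} = \frac{1}{-6} = - \frac{1}{6} \approx -0.16667$)
$I{\left(X,V \right)} = - 3 X$ ($I{\left(X,V \right)} = - 4 X + X = - 3 X$)
$224608 - \left(I{\left(0,K \right)} 255 + 262\right) = 224608 - \left(\left(-3\right) 0 \cdot 255 + 262\right) = 224608 - \left(0 \cdot 255 + 262\right) = 224608 - \left(0 + 262\right) = 224608 - 262 = 224346$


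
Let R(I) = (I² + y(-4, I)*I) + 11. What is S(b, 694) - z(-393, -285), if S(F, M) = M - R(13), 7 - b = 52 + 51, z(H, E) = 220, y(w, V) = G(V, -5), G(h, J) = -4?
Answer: 346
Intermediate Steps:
y(w, V) = -4
R(I) = 11 + I² - 4*I (R(I) = (I² - 4*I) + 11 = 11 + I² - 4*I)
b = -96 (b = 7 - (52 + 51) = 7 - 1*103 = 7 - 103 = -96)
S(F, M) = -128 + M (S(F, M) = M - (11 + 13² - 4*13) = M - (11 + 169 - 52) = M - 1*128 = M - 128 = -128 + M)
S(b, 694) - z(-393, -285) = (-128 + 694) - 1*220 = 566 - 220 = 346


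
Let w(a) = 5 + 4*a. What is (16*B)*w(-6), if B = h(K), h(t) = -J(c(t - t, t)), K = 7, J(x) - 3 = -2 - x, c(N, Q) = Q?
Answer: -1824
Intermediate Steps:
J(x) = 1 - x (J(x) = 3 + (-2 - x) = 1 - x)
h(t) = -1 + t (h(t) = -(1 - t) = -1 + t)
B = 6 (B = -1 + 7 = 6)
(16*B)*w(-6) = (16*6)*(5 + 4*(-6)) = 96*(5 - 24) = 96*(-19) = -1824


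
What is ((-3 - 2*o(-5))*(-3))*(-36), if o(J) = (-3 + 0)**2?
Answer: -2268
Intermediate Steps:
o(J) = 9 (o(J) = (-3)**2 = 9)
((-3 - 2*o(-5))*(-3))*(-36) = ((-3 - 2*9)*(-3))*(-36) = ((-3 - 18)*(-3))*(-36) = -21*(-3)*(-36) = 63*(-36) = -2268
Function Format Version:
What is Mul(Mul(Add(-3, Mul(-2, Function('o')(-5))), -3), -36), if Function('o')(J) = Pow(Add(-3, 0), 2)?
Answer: -2268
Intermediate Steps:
Function('o')(J) = 9 (Function('o')(J) = Pow(-3, 2) = 9)
Mul(Mul(Add(-3, Mul(-2, Function('o')(-5))), -3), -36) = Mul(Mul(Add(-3, Mul(-2, 9)), -3), -36) = Mul(Mul(Add(-3, -18), -3), -36) = Mul(Mul(-21, -3), -36) = Mul(63, -36) = -2268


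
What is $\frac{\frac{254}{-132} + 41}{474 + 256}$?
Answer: $\frac{2579}{48180} \approx 0.053528$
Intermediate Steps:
$\frac{\frac{254}{-132} + 41}{474 + 256} = \frac{254 \left(- \frac{1}{132}\right) + 41}{730} = \left(- \frac{127}{66} + 41\right) \frac{1}{730} = \frac{2579}{66} \cdot \frac{1}{730} = \frac{2579}{48180}$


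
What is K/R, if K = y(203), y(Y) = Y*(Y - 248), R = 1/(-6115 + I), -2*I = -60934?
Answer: -222455520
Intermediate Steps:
I = 30467 (I = -½*(-60934) = 30467)
R = 1/24352 (R = 1/(-6115 + 30467) = 1/24352 ≈ 4.1064e-5)
y(Y) = Y*(-248 + Y)
K = -9135 (K = 203*(-248 + 203) = 203*(-45) = -9135)
K/R = -9135/1/24352 = -9135*24352 = -222455520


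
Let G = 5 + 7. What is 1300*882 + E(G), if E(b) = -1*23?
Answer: 1146577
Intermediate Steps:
G = 12
E(b) = -23
1300*882 + E(G) = 1300*882 - 23 = 1146600 - 23 = 1146577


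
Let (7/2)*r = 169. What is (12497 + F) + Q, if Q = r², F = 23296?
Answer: 1868101/49 ≈ 38125.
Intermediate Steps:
r = 338/7 (r = (2/7)*169 = 338/7 ≈ 48.286)
Q = 114244/49 (Q = (338/7)² = 114244/49 ≈ 2331.5)
(12497 + F) + Q = (12497 + 23296) + 114244/49 = 35793 + 114244/49 = 1868101/49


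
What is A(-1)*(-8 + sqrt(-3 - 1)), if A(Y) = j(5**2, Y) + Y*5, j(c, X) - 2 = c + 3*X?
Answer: -152 + 38*I ≈ -152.0 + 38.0*I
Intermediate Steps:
j(c, X) = 2 + c + 3*X (j(c, X) = 2 + (c + 3*X) = 2 + c + 3*X)
A(Y) = 27 + 8*Y (A(Y) = (2 + 5**2 + 3*Y) + Y*5 = (2 + 25 + 3*Y) + 5*Y = (27 + 3*Y) + 5*Y = 27 + 8*Y)
A(-1)*(-8 + sqrt(-3 - 1)) = (27 + 8*(-1))*(-8 + sqrt(-3 - 1)) = (27 - 8)*(-8 + sqrt(-4)) = 19*(-8 + 2*I) = -152 + 38*I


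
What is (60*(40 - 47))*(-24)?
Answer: 10080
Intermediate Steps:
(60*(40 - 47))*(-24) = (60*(-7))*(-24) = -420*(-24) = 10080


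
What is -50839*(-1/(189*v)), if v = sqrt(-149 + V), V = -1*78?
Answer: -50839*I*sqrt(227)/42903 ≈ -17.853*I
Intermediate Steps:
V = -78
v = I*sqrt(227) (v = sqrt(-149 - 78) = sqrt(-227) = I*sqrt(227) ≈ 15.067*I)
-50839*(-1/(189*v)) = -50839*I*sqrt(227)/42903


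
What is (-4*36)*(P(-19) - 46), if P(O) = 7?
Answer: 5616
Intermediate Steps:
(-4*36)*(P(-19) - 46) = (-4*36)*(7 - 46) = -144*(-39) = 5616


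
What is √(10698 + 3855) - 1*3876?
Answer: -3876 + 21*√33 ≈ -3755.4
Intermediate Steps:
√(10698 + 3855) - 1*3876 = √14553 - 3876 = 21*√33 - 3876 = -3876 + 21*√33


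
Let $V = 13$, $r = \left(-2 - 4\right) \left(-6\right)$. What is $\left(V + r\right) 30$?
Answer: $1470$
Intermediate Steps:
$r = 36$ ($r = \left(-6\right) \left(-6\right) = 36$)
$\left(V + r\right) 30 = \left(13 + 36\right) 30 = 49 \cdot 30 = 1470$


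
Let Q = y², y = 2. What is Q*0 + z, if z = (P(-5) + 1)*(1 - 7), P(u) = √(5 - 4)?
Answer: -12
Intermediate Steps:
P(u) = 1 (P(u) = √1 = 1)
z = -12 (z = (1 + 1)*(1 - 7) = 2*(-6) = -12)
Q = 4 (Q = 2² = 4)
Q*0 + z = 4*0 - 12 = 0 - 12 = -12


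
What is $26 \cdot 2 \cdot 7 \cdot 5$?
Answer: $1820$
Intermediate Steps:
$26 \cdot 2 \cdot 7 \cdot 5 = 52 \cdot 35 = 1820$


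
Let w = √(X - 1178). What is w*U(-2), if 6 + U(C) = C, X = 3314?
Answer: -16*√534 ≈ -369.73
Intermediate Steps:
U(C) = -6 + C
w = 2*√534 (w = √(3314 - 1178) = √2136 = 2*√534 ≈ 46.217)
w*U(-2) = (2*√534)*(-6 - 2) = (2*√534)*(-8) = -16*√534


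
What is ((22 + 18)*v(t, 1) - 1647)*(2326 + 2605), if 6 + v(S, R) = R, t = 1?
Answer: -9107557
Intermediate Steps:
v(S, R) = -6 + R
((22 + 18)*v(t, 1) - 1647)*(2326 + 2605) = ((22 + 18)*(-6 + 1) - 1647)*(2326 + 2605) = (40*(-5) - 1647)*4931 = (-200 - 1647)*4931 = -1847*4931 = -9107557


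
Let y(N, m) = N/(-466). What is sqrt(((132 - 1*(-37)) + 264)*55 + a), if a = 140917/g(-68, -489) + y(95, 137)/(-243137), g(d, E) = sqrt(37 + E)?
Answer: sqrt(3903744754926897003427850 - 102208208853768767001322*I*sqrt(113))/12803108146 ≈ 155.78 - 21.274*I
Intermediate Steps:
y(N, m) = -N/466 (y(N, m) = N*(-1/466) = -N/466)
a = 95/113301842 - 140917*I*sqrt(113)/226 (a = 140917/(sqrt(37 - 489)) - 1/466*95/(-243137) = 140917/(sqrt(-452)) - 95/466*(-1/243137) = 140917/((2*I*sqrt(113))) + 95/113301842 = 140917*(-I*sqrt(113)/226) + 95/113301842 = -140917*I*sqrt(113)/226 + 95/113301842 = 95/113301842 - 140917*I*sqrt(113)/226 ≈ 8.3847e-7 - 6628.2*I)
sqrt(((132 - 1*(-37)) + 264)*55 + a) = sqrt(((132 - 1*(-37)) + 264)*55 + (95/113301842 - 140917*I*sqrt(113)/226)) = sqrt(((132 + 37) + 264)*55 + (95/113301842 - 140917*I*sqrt(113)/226)) = sqrt((169 + 264)*55 + (95/113301842 - 140917*I*sqrt(113)/226)) = sqrt(433*55 + (95/113301842 - 140917*I*sqrt(113)/226)) = sqrt(23815 + (95/113301842 - 140917*I*sqrt(113)/226)) = sqrt(2698283367325/113301842 - 140917*I*sqrt(113)/226)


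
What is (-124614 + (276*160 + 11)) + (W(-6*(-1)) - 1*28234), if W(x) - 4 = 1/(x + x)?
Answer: -1304075/12 ≈ -1.0867e+5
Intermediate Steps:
W(x) = 4 + 1/(2*x) (W(x) = 4 + 1/(x + x) = 4 + 1/(2*x))
(-124614 + (276*160 + 11)) + (W(-6*(-1)) - 1*28234) = (-124614 + (276*160 + 11)) + ((4 + 1/(2*((-6*(-1))))) - 1*28234) = (-124614 + (44160 + 11)) + ((4 + (1/2)/6) - 28234) = (-124614 + 44171) + ((4 + (1/2)*(1/6)) - 28234) = -80443 + ((4 + 1/12) - 28234) = -80443 + (49/12 - 28234) = -80443 - 338759/12 = -1304075/12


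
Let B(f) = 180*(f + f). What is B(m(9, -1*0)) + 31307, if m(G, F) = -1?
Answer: 30947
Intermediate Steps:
B(f) = 360*f (B(f) = 180*(2*f) = 360*f)
B(m(9, -1*0)) + 31307 = 360*(-1) + 31307 = -360 + 31307 = 30947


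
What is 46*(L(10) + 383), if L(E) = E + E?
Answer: 18538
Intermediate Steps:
L(E) = 2*E
46*(L(10) + 383) = 46*(2*10 + 383) = 46*(20 + 383) = 46*403 = 18538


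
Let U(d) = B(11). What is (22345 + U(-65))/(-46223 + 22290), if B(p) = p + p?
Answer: -22367/23933 ≈ -0.93457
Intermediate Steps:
B(p) = 2*p
U(d) = 22 (U(d) = 2*11 = 22)
(22345 + U(-65))/(-46223 + 22290) = (22345 + 22)/(-46223 + 22290) = 22367/(-23933) = 22367*(-1/23933) = -22367/23933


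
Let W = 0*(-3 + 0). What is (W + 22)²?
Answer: 484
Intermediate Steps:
W = 0 (W = 0*(-3) = 0)
(W + 22)² = (0 + 22)² = 22² = 484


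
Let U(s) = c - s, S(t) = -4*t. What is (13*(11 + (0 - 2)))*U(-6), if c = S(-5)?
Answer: 3042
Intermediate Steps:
c = 20 (c = -4*(-5) = 20)
U(s) = 20 - s
(13*(11 + (0 - 2)))*U(-6) = (13*(11 + (0 - 2)))*(20 - 1*(-6)) = (13*(11 - 2))*(20 + 6) = (13*9)*26 = 117*26 = 3042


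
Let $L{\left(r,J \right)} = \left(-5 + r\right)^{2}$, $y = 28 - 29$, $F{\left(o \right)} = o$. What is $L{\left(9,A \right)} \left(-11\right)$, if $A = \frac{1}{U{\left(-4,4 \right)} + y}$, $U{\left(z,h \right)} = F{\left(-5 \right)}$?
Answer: $-176$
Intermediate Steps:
$U{\left(z,h \right)} = -5$
$y = -1$
$A = - \frac{1}{6}$ ($A = \frac{1}{-5 - 1} = \frac{1}{-6} = - \frac{1}{6} \approx -0.16667$)
$L{\left(9,A \right)} \left(-11\right) = \left(-5 + 9\right)^{2} \left(-11\right) = 4^{2} \left(-11\right) = 16 \left(-11\right) = -176$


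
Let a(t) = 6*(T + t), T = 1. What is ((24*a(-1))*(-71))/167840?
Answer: 0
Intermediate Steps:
a(t) = 6 + 6*t (a(t) = 6*(1 + t) = 6 + 6*t)
((24*a(-1))*(-71))/167840 = ((24*(6 + 6*(-1)))*(-71))/167840 = ((24*(6 - 6))*(-71))*(1/167840) = ((24*0)*(-71))*(1/167840) = (0*(-71))*(1/167840) = 0*(1/167840) = 0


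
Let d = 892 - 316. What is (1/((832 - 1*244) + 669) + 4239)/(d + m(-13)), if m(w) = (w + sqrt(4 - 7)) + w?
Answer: 2930633200/380246271 - 5328424*I*sqrt(3)/380246271 ≈ 7.7072 - 0.024271*I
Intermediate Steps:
d = 576
m(w) = 2*w + I*sqrt(3) (m(w) = (w + sqrt(-3)) + w = (w + I*sqrt(3)) + w = 2*w + I*sqrt(3))
(1/((832 - 1*244) + 669) + 4239)/(d + m(-13)) = (1/((832 - 1*244) + 669) + 4239)/(576 + (2*(-13) + I*sqrt(3))) = (1/((832 - 244) + 669) + 4239)/(576 + (-26 + I*sqrt(3))) = (1/(588 + 669) + 4239)/(550 + I*sqrt(3)) = (1/1257 + 4239)/(550 + I*sqrt(3)) = 5328424/(1257*(550 + I*sqrt(3)))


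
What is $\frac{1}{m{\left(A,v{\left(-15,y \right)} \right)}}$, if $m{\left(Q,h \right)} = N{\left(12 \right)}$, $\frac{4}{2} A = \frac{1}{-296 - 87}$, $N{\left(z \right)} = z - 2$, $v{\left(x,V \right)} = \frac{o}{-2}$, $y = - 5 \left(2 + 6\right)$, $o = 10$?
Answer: $\frac{1}{10} \approx 0.1$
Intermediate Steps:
$y = -40$ ($y = \left(-5\right) 8 = -40$)
$v{\left(x,V \right)} = -5$ ($v{\left(x,V \right)} = \frac{10}{-2} = 10 \left(- \frac{1}{2}\right) = -5$)
$N{\left(z \right)} = -2 + z$
$A = - \frac{1}{766}$ ($A = \frac{1}{2 \left(-296 - 87\right)} = \frac{1}{2 \left(-383\right)} = \frac{1}{2} \left(- \frac{1}{383}\right) = - \frac{1}{766} \approx -0.0013055$)
$m{\left(Q,h \right)} = 10$ ($m{\left(Q,h \right)} = -2 + 12 = 10$)
$\frac{1}{m{\left(A,v{\left(-15,y \right)} \right)}} = \frac{1}{10}$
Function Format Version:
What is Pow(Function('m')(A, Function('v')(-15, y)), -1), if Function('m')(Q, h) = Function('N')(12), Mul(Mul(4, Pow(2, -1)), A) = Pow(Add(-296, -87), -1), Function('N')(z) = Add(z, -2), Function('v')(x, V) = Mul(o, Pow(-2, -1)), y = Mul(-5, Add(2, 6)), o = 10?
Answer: Rational(1, 10) ≈ 0.10000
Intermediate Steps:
y = -40 (y = Mul(-5, 8) = -40)
Function('v')(x, V) = -5 (Function('v')(x, V) = Mul(10, Pow(-2, -1)) = Mul(10, Rational(-1, 2)) = -5)
Function('N')(z) = Add(-2, z)
A = Rational(-1, 766) (A = Mul(Rational(1, 2), Pow(Add(-296, -87), -1)) = Mul(Rational(1, 2), Pow(-383, -1)) = Mul(Rational(1, 2), Rational(-1, 383)) = Rational(-1, 766) ≈ -0.0013055)
Function('m')(Q, h) = 10 (Function('m')(Q, h) = Add(-2, 12) = 10)
Pow(Function('m')(A, Function('v')(-15, y)), -1) = Pow(10, -1) = Rational(1, 10)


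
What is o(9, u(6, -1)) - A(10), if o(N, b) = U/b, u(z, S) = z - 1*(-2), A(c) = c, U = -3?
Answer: -83/8 ≈ -10.375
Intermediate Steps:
u(z, S) = 2 + z (u(z, S) = z + 2 = 2 + z)
o(N, b) = -3/b
o(9, u(6, -1)) - A(10) = -3/(2 + 6) - 1*10 = -3/8 - 10 = -83/8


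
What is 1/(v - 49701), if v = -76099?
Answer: -1/125800 ≈ -7.9491e-6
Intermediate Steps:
1/(v - 49701) = 1/(-76099 - 49701) = 1/(-125800) = -1/125800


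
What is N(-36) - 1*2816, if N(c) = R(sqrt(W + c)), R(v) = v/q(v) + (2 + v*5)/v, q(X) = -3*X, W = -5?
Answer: -8434/3 - 2*I*sqrt(41)/41 ≈ -2811.3 - 0.31235*I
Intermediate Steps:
R(v) = -1/3 + (2 + 5*v)/v (R(v) = v/((-3*v)) + (2 + v*5)/v = v*(-1/(3*v)) + (2 + 5*v)/v = -1/3 + (2 + 5*v)/v)
N(c) = 14/3 + 2/sqrt(-5 + c) (N(c) = 14/3 + 2/(sqrt(-5 + c)) = 14/3 + 2/sqrt(-5 + c))
N(-36) - 1*2816 = (14/3 + 2/sqrt(-5 - 36)) - 1*2816 = (14/3 + 2/sqrt(-41)) - 2816 = (14/3 + 2*(-I*sqrt(41)/41)) - 2816 = (14/3 - 2*I*sqrt(41)/41) - 2816 = -8434/3 - 2*I*sqrt(41)/41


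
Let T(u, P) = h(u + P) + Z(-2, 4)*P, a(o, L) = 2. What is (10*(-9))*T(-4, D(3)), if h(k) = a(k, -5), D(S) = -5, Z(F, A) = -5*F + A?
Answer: 6120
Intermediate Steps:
Z(F, A) = A - 5*F
h(k) = 2
T(u, P) = 2 + 14*P (T(u, P) = 2 + (4 - 5*(-2))*P = 2 + (4 + 10)*P = 2 + 14*P)
(10*(-9))*T(-4, D(3)) = (10*(-9))*(2 + 14*(-5)) = -90*(2 - 70) = -90*(-68) = 6120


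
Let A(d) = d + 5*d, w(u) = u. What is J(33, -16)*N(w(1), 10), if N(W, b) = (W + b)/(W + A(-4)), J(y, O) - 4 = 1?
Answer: -55/23 ≈ -2.3913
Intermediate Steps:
A(d) = 6*d
J(y, O) = 5 (J(y, O) = 4 + 1 = 5)
N(W, b) = (W + b)/(-24 + W) (N(W, b) = (W + b)/(W + 6*(-4)) = (W + b)/(W - 24) = (W + b)/(-24 + W))
J(33, -16)*N(w(1), 10) = 5*((1 + 10)/(-24 + 1)) = 5*(11/(-23)) = 5*(-1/23*11) = 5*(-11/23) = -55/23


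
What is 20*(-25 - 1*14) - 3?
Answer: -783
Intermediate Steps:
20*(-25 - 1*14) - 3 = 20*(-25 - 14) - 3 = 20*(-39) - 3 = -780 - 3 = -783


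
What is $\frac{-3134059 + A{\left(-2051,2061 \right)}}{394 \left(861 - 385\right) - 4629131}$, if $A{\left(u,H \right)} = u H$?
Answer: $\frac{7361170}{4441587} \approx 1.6573$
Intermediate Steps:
$A{\left(u,H \right)} = H u$
$\frac{-3134059 + A{\left(-2051,2061 \right)}}{394 \left(861 - 385\right) - 4629131} = \frac{-3134059 + 2061 \left(-2051\right)}{394 \left(861 - 385\right) - 4629131} = \frac{-3134059 - 4227111}{394 \cdot 476 - 4629131} = - \frac{7361170}{187544 - 4629131} = - \frac{7361170}{-4441587} = \left(-7361170\right) \left(- \frac{1}{4441587}\right) = \frac{7361170}{4441587}$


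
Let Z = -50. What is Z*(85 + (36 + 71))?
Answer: -9600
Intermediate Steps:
Z*(85 + (36 + 71)) = -50*(85 + (36 + 71)) = -50*(85 + 107) = -50*192 = -9600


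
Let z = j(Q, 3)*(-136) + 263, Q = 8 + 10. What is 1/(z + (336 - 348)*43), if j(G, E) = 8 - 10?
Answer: 1/19 ≈ 0.052632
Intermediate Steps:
Q = 18
j(G, E) = -2
z = 535 (z = -2*(-136) + 263 = 272 + 263 = 535)
1/(z + (336 - 348)*43) = 1/(535 + (336 - 348)*43) = 1/(535 - 12*43) = 1/(535 - 516) = 1/19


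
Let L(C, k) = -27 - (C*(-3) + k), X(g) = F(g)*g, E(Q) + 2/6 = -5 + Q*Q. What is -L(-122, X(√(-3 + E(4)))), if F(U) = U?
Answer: 1202/3 ≈ 400.67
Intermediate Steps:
E(Q) = -16/3 + Q² (E(Q) = -⅓ + (-5 + Q*Q) = -⅓ + (-5 + Q²) = -16/3 + Q²)
X(g) = g² (X(g) = g*g = g²)
L(C, k) = -27 - k + 3*C (L(C, k) = -27 - (-3*C + k) = -27 - (k - 3*C) = -27 + (-k + 3*C) = -27 - k + 3*C)
-L(-122, X(√(-3 + E(4)))) = -(-27 - (√(-3 + (-16/3 + 4²)))² + 3*(-122)) = -(-27 - (√(-3 + (-16/3 + 16)))² - 366) = -(-27 - (√(-3 + 32/3))² - 366) = -(-27 - (√(23/3))² - 366) = -(-27 - (√69/3)² - 366) = -(-27 - 1*23/3 - 366) = -(-27 - 23/3 - 366) = -1*(-1202/3) = 1202/3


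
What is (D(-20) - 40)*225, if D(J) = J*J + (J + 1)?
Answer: 76725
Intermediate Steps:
D(J) = 1 + J + J**2 (D(J) = J**2 + (1 + J) = 1 + J + J**2)
(D(-20) - 40)*225 = ((1 - 20 + (-20)**2) - 40)*225 = ((1 - 20 + 400) - 40)*225 = (381 - 40)*225 = 341*225 = 76725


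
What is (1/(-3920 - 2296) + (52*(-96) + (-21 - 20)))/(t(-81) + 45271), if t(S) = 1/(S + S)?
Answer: -844698483/7597921436 ≈ -0.11117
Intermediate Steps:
t(S) = 1/(2*S)
(1/(-3920 - 2296) + (52*(-96) + (-21 - 20)))/(t(-81) + 45271) = (1/(-3920 - 2296) + (52*(-96) + (-21 - 20)))/((½)/(-81) + 45271) = (1/(-6216) + (-4992 - 41))/((½)*(-1/81) + 45271) = (-1/6216 - 5033)/(-1/162 + 45271) = -31285129/(6216*7333901/162) = -31285129/6216*162/7333901 = -844698483/7597921436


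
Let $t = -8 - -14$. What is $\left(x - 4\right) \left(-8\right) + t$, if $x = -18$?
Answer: $182$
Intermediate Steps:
$t = 6$ ($t = -8 + 14 = 6$)
$\left(x - 4\right) \left(-8\right) + t = \left(-18 - 4\right) \left(-8\right) + 6 = \left(-22\right) \left(-8\right) + 6 = 176 + 6 = 182$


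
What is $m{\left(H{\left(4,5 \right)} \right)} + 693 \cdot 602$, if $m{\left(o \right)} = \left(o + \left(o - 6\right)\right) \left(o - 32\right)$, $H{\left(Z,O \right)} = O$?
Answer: $417078$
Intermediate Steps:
$m{\left(o \right)} = \left(-32 + o\right) \left(-6 + 2 o\right)$ ($m{\left(o \right)} = \left(o + \left(o - 6\right)\right) \left(-32 + o\right) = \left(o + \left(-6 + o\right)\right) \left(-32 + o\right) = \left(-6 + 2 o\right) \left(-32 + o\right) = \left(-32 + o\right) \left(-6 + 2 o\right)$)
$m{\left(H{\left(4,5 \right)} \right)} + 693 \cdot 602 = \left(192 - 350 + 2 \cdot 5^{2}\right) + 693 \cdot 602 = \left(192 - 350 + 2 \cdot 25\right) + 417186 = \left(192 - 350 + 50\right) + 417186 = -108 + 417186 = 417078$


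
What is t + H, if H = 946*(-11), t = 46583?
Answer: 36177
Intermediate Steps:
H = -10406
t + H = 46583 - 10406 = 36177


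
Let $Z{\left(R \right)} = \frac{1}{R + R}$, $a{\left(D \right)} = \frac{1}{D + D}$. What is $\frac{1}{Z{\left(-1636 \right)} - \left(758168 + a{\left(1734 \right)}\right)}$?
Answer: $- \frac{2836824}{2150789180117} \approx -1.319 \cdot 10^{-6}$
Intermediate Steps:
$a{\left(D \right)} = \frac{1}{2 D}$
$Z{\left(R \right)} = \frac{1}{2 R}$
$\frac{1}{Z{\left(-1636 \right)} - \left(758168 + a{\left(1734 \right)}\right)} = \frac{1}{\frac{1}{2 \left(-1636\right)} + \left(\left(226 - 758394\right) - \frac{1}{2 \cdot 1734}\right)} = \frac{1}{\frac{1}{2} \left(- \frac{1}{1636}\right) + \left(\left(226 - 758394\right) - \frac{1}{2} \cdot \frac{1}{1734}\right)} = \frac{1}{- \frac{1}{3272} - \frac{2629326625}{3468}} = \frac{1}{- \frac{2150789180117}{2836824}} = - \frac{2836824}{2150789180117}$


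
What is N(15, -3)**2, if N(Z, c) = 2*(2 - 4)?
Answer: 16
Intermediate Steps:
N(Z, c) = -4 (N(Z, c) = 2*(-2) = -4)
N(15, -3)**2 = (-4)**2 = 16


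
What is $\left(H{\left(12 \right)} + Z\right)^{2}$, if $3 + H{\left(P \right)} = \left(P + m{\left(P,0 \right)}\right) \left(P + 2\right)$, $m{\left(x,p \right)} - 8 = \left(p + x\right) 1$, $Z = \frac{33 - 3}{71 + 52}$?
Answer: $\frac{333245025}{1681} \approx 1.9824 \cdot 10^{5}$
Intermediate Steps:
$Z = \frac{10}{41}$ ($Z = \frac{30}{123} = 30 \cdot \frac{1}{123} = \frac{10}{41} \approx 0.2439$)
$m{\left(x,p \right)} = 8 + p + x$ ($m{\left(x,p \right)} = 8 + \left(p + x\right) 1 = 8 + \left(p + x\right) = 8 + p + x$)
$H{\left(P \right)} = -3 + \left(2 + P\right) \left(8 + 2 P\right)$ ($H{\left(P \right)} = -3 + \left(P + \left(8 + 0 + P\right)\right) \left(P + 2\right) = -3 + \left(P + \left(8 + P\right)\right) \left(2 + P\right) = -3 + \left(8 + 2 P\right) \left(2 + P\right) = -3 + \left(2 + P\right) \left(8 + 2 P\right)$)
$\left(H{\left(12 \right)} + Z\right)^{2} = \left(\left(13 + 2 \cdot 12^{2} + 12 \cdot 12\right) + \frac{10}{41}\right)^{2} = \left(\left(13 + 2 \cdot 144 + 144\right) + \frac{10}{41}\right)^{2} = \left(\left(13 + 288 + 144\right) + \frac{10}{41}\right)^{2} = \left(445 + \frac{10}{41}\right)^{2} = \left(\frac{18255}{41}\right)^{2} = \frac{333245025}{1681}$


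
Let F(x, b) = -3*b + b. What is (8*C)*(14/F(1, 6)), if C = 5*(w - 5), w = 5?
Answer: 0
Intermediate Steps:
C = 0 (C = 5*(5 - 5) = 5*0 = 0)
F(x, b) = -2*b
(8*C)*(14/F(1, 6)) = (8*0)*(14/((-2*6))) = 0*(14/(-12)) = 0*(14*(-1/12)) = 0*(-7/6) = 0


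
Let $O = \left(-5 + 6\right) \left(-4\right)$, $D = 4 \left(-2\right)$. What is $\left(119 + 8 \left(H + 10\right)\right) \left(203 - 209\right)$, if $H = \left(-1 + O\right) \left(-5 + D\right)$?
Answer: $-4314$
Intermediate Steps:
$D = -8$
$O = -4$ ($O = 1 \left(-4\right) = -4$)
$H = 65$ ($H = \left(-1 - 4\right) \left(-5 - 8\right) = \left(-5\right) \left(-13\right) = 65$)
$\left(119 + 8 \left(H + 10\right)\right) \left(203 - 209\right) = \left(119 + 8 \left(65 + 10\right)\right) \left(203 - 209\right) = \left(119 + 8 \cdot 75\right) \left(-6\right) = \left(119 + 600\right) \left(-6\right) = 719 \left(-6\right) = -4314$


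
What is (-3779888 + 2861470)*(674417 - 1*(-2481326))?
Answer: -2898291174574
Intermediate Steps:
(-3779888 + 2861470)*(674417 - 1*(-2481326)) = -918418*(674417 + 2481326) = -918418*3155743 = -2898291174574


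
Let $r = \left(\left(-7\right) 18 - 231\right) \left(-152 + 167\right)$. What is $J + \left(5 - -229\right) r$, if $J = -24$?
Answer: $-1253094$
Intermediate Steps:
$r = -5355$ ($r = \left(-126 - 231\right) 15 = \left(-357\right) 15 = -5355$)
$J + \left(5 - -229\right) r = -24 + \left(5 - -229\right) \left(-5355\right) = -24 + \left(5 + 229\right) \left(-5355\right) = -24 + 234 \left(-5355\right) = -24 - 1253070 = -1253094$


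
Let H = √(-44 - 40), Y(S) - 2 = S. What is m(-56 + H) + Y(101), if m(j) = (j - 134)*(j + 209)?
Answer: -29051 - 74*I*√21 ≈ -29051.0 - 339.11*I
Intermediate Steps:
Y(S) = 2 + S
H = 2*I*√21 (H = √(-84) = 2*I*√21 ≈ 9.1651*I)
m(j) = (-134 + j)*(209 + j)
m(-56 + H) + Y(101) = (-28006 + (-56 + 2*I*√21)² + 75*(-56 + 2*I*√21)) + (2 + 101) = (-28006 + (-56 + 2*I*√21)² + (-4200 + 150*I*√21)) + 103 = (-32206 + (-56 + 2*I*√21)² + 150*I*√21) + 103 = -32103 + (-56 + 2*I*√21)² + 150*I*√21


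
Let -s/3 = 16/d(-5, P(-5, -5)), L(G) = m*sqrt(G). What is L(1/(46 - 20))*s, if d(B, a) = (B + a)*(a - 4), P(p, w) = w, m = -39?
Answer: 4*sqrt(26)/5 ≈ 4.0792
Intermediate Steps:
d(B, a) = (-4 + a)*(B + a) (d(B, a) = (B + a)*(-4 + a) = (-4 + a)*(B + a))
L(G) = -39*sqrt(G)
s = -8/15 (s = -48/((-5)**2 - 4*(-5) - 4*(-5) - 5*(-5)) = -48/(25 + 20 + 20 + 25) = -48/90 = -3*8/45 = -8/15 ≈ -0.53333)
L(1/(46 - 20))*s = -39/sqrt(46 - 20)*(-8/15) = -39*sqrt(26)/26*(-8/15) = -3*sqrt(26)/2*(-8/15) = 4*sqrt(26)/5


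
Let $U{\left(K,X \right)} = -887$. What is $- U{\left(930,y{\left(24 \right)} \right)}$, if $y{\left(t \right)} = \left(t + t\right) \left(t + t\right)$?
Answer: $887$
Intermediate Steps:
$y{\left(t \right)} = 4 t^{2}$ ($y{\left(t \right)} = 2 t 2 t = 4 t^{2}$)
$- U{\left(930,y{\left(24 \right)} \right)} = \left(-1\right) \left(-887\right) = 887$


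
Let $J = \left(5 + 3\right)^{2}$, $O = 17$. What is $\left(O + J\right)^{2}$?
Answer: $6561$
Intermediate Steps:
$J = 64$ ($J = 8^{2} = 64$)
$\left(O + J\right)^{2} = \left(17 + 64\right)^{2} = 81^{2} = 6561$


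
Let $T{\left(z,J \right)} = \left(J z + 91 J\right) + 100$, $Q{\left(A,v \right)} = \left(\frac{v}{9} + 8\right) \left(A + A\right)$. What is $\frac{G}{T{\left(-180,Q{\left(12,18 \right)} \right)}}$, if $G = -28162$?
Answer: $\frac{14081}{10630} \approx 1.3246$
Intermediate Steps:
$Q{\left(A,v \right)} = 2 A \left(8 + \frac{v}{9}\right)$ ($Q{\left(A,v \right)} = \left(v \frac{1}{9} + 8\right) 2 A = \left(\frac{v}{9} + 8\right) 2 A = \left(8 + \frac{v}{9}\right) 2 A = 2 A \left(8 + \frac{v}{9}\right)$)
$T{\left(z,J \right)} = 100 + 91 J + J z$ ($T{\left(z,J \right)} = \left(91 J + J z\right) + 100 = 100 + 91 J + J z$)
$\frac{G}{T{\left(-180,Q{\left(12,18 \right)} \right)}} = - \frac{28162}{100 + 91 \cdot \frac{2}{9} \cdot 12 \left(72 + 18\right) + \frac{2}{9} \cdot 12 \left(72 + 18\right) \left(-180\right)} = - \frac{28162}{100 + 91 \cdot \frac{2}{9} \cdot 12 \cdot 90 + \frac{2}{9} \cdot 12 \cdot 90 \left(-180\right)} = - \frac{28162}{100 + 91 \cdot 240 + 240 \left(-180\right)} = - \frac{28162}{100 + 21840 - 43200} = - \frac{28162}{-21260} = \left(-28162\right) \left(- \frac{1}{21260}\right) = \frac{14081}{10630}$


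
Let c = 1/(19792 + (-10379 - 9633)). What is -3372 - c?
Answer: -741839/220 ≈ -3372.0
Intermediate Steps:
c = -1/220 (c = 1/(19792 - 20012) = 1/(-220) = -1/220 ≈ -0.0045455)
-3372 - c = -3372 - 1*(-1/220) = -3372 + 1/220 = -741839/220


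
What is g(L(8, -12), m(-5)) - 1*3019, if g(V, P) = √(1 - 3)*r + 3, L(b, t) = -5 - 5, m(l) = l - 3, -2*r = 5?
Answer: -3016 - 5*I*√2/2 ≈ -3016.0 - 3.5355*I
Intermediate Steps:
r = -5/2 (r = -½*5 = -5/2 ≈ -2.5000)
m(l) = -3 + l
L(b, t) = -10
g(V, P) = 3 - 5*I*√2/2 (g(V, P) = √(1 - 3)*(-5/2) + 3 = √(-2)*(-5/2) + 3 = (I*√2)*(-5/2) + 3 = -5*I*√2/2 + 3 = 3 - 5*I*√2/2)
g(L(8, -12), m(-5)) - 1*3019 = (3 - 5*I*√2/2) - 1*3019 = (3 - 5*I*√2/2) - 3019 = -3016 - 5*I*√2/2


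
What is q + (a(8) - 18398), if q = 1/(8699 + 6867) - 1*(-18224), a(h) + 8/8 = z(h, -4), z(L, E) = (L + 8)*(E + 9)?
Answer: -1478769/15566 ≈ -95.000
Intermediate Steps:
z(L, E) = (8 + L)*(9 + E)
a(h) = 39 + 5*h (a(h) = -1 + (72 + 8*(-4) + 9*h - 4*h) = -1 + (72 - 32 + 9*h - 4*h) = -1 + (40 + 5*h) = 39 + 5*h)
q = 283674785/15566 (q = 1/15566 + 18224 = 283674785/15566 ≈ 18224.)
q + (a(8) - 18398) = 283674785/15566 + ((39 + 5*8) - 18398) = 283674785/15566 + ((39 + 40) - 18398) = 283674785/15566 + (79 - 18398) = 283674785/15566 - 18319 = -1478769/15566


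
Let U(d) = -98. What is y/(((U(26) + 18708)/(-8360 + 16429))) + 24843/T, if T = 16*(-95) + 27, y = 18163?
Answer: 218347641541/27784730 ≈ 7858.5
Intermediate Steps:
T = -1493 (T = -1520 + 27 = -1493)
y/(((U(26) + 18708)/(-8360 + 16429))) + 24843/T = 18163/(((-98 + 18708)/(-8360 + 16429))) + 24843/(-1493) = 18163/((18610/8069)) + 24843*(-1/1493) = 18163/((18610*(1/8069))) - 24843/1493 = 18163/(18610/8069) - 24843/1493 = 18163*(8069/18610) - 24843/1493 = 146557247/18610 - 24843/1493 = 218347641541/27784730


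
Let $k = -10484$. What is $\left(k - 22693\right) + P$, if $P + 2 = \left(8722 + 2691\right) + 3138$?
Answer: $-18628$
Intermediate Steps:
$P = 14549$ ($P = -2 + \left(\left(8722 + 2691\right) + 3138\right) = -2 + \left(11413 + 3138\right) = -2 + 14551 = 14549$)
$\left(k - 22693\right) + P = \left(-10484 - 22693\right) + 14549 = -33177 + 14549 = -18628$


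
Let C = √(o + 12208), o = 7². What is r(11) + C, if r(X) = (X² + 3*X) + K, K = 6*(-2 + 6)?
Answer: 178 + √12257 ≈ 288.71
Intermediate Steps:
o = 49
K = 24 (K = 6*4 = 24)
C = √12257 (C = √(49 + 12208) = √12257 ≈ 110.71)
r(X) = 24 + X² + 3*X (r(X) = (X² + 3*X) + 24 = 24 + X² + 3*X)
r(11) + C = (24 + 11² + 3*11) + √12257 = (24 + 121 + 33) + √12257 = 178 + √12257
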